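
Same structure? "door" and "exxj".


Pattern of "door": [0, 1, 1, 2]
Pattern of "exxj": [0, 1, 1, 2]
Patterns match
Same pattern = Yes


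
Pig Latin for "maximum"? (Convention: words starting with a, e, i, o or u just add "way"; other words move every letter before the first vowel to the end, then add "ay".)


Word: "maximum"
Starts with consonant(s) → move to end, add 'ay'
Consonant cluster: "m"
Pig Latin = "aximummay"


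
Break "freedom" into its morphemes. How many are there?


Word: "freedom"
Morphemes: free + -dom
Each morpheme carries meaning
= 2 morphemes


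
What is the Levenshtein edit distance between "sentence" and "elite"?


Word 1: "sentence" (length 8)
Word 2: "elite" (length 5)
One optimal edit sequence (insert/delete/substitute each cost 1):
  1. delete 's'  (+1)
  2. keep 'e'
  3. delete 'n'  (+1)
  4. delete 't'  (+1)
  5. substitute 'e' -> 'l'  (+1)
  6. substitute 'n' -> 'i'  (+1)
  7. substitute 'c' -> 't'  (+1)
  8. keep 'e'
Total edit operations: 6
Edit distance = 6


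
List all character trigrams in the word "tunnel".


Word: "tunnel" (length 6)
Number of trigrams = 6 - 3 + 1 = 4
  Position 0: "tun"
  Position 1: "unn"
  Position 2: "nne"
  Position 3: "nel"
Trigrams = "tun", "unn", "nne", "nel"


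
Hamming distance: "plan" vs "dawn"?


Comparing character by character (same length = 4):
  Pos 0: 'p' vs 'd' !=
  Pos 1: 'l' vs 'a' !=
  Pos 2: 'a' vs 'w' !=
  Pos 3: 'n' vs 'n' =
Hamming distance = 3


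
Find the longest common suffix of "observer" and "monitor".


Word 1: "observer"
Word 2: "monitor"
Comparing from end:
  Pos -1: 'r' == 'r'
  Pos -2: 'e' != 'o' (stop)
LCS = "r" (length 1)


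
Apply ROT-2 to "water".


Word: "water"
Shift: 2
Each letter → (letter + shift) mod 26:
  'w' (22) + 2 = 24 → 'y'
  'a' (0) + 2 = 2 → 'c'
  't' (19) + 2 = 21 → 'v'
  'e' (4) + 2 = 6 → 'g'
  'r' (17) + 2 = 19 → 't'
Result = "ycvgt"


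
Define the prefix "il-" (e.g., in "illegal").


Prefix: il-
Example: illegal = il- + legal
Meaning = not


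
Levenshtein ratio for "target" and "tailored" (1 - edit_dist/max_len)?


Word 1: "target" (length 6)
Word 2: "tailored" (length 8)
One optimal edit sequence:
  1. keep 't'
  2. keep 'a'
  3. insert 'i'  (+1)
  4. insert 'l'  (+1)
  5. substitute 'r' -> 'o'  (+1)
  6. substitute 'g' -> 'r'  (+1)
  7. keep 'e'
  8. substitute 't' -> 'd'  (+1)
Edit distance = 5
Max length = max(6, 8) = 8
Similarity = 1 - 5/8
= 0.3750


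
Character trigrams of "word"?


Word: "word" (length 4)
Number of trigrams = 4 - 3 + 1 = 2
  Position 0: "wor"
  Position 1: "ord"
Trigrams = "wor", "ord"


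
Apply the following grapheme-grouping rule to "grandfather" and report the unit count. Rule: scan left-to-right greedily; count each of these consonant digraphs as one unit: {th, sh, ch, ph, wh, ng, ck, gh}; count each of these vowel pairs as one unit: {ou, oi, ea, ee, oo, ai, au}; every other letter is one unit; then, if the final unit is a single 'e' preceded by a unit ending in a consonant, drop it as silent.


Word: "grandfather" (11 letters)
Left-to-right scan:
  [1] 'g' (letter)
  [2] 'r' (letter)
  [3] 'a' (letter)
  [4] 'n' (letter)
  [5] 'd' (letter)
  [6] 'f' (letter)
  [7] 'a' (letter)
  [8] 'th' (digraph)
  [9] 'e' (letter)
  [10] 'r' (letter)
Units from scan: 10
Sound units = 10 units


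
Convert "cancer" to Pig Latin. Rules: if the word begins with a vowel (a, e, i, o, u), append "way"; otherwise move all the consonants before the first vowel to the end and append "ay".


Word: "cancer"
Starts with consonant(s) → move to end, add 'ay'
Consonant cluster: "c"
Pig Latin = "ancercay"


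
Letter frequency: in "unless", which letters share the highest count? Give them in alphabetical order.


Word: "unless"
Letter counts:
  'e': 1
  'l': 1
  'n': 1
  's': 2
  'u': 1
Maximum count = 2
Most frequent = 's' (2 times each)


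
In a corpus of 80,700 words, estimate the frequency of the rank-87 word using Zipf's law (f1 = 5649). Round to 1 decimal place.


Zipf's law: f(r) = f(1) / r
f(1) = 5649
f(87) = 5649 / 87
= 64.9 occurrences


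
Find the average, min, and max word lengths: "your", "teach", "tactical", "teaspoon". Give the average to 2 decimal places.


Lengths: "your"=4, "teach"=5, "tactical"=8, "teaspoon"=8
Sum = 25, Count = 4
Average = 25/4 = 6.25
= avg=6.25, min=4, max=8


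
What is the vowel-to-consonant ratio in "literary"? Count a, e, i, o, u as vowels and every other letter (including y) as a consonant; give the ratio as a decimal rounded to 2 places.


Word: "literary"
Vowels (a,e,i,o,u): 3
Consonants: 5
Ratio = 3/5
= 0.60


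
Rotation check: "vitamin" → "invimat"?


Word: "vitamin", Candidate: "invimat"
Method: check if candidate is substring of word+word
"vitaminvitamin" contains "invimat"? No
Is rotation = No


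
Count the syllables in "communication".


Word: "communication"
Syllable breakdown: com-mu-ni-ca-tion
Counting: 5 parts
= 5 syllables


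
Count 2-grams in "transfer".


Word: "transfer" (length 8)
Number of 2-grams = length - 2 + 1 = 8 - 2 + 1
= 7


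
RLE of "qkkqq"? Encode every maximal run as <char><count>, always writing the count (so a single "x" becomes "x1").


String: "qkkqq"
Scanning for consecutive runs:
  'q' x 1
  'k' x 2
  'q' x 2
RLE = "q1k2q2"


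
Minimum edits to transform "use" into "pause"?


Word 1: "use" (length 3)
Word 2: "pause" (length 5)
One optimal edit sequence (insert/delete/substitute each cost 1):
  1. insert 'p'  (+1)
  2. insert 'a'  (+1)
  3. keep 'u'
  4. keep 's'
  5. keep 'e'
Total edit operations: 2
Edit distance = 2


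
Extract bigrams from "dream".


Word: "dream" (length 5)
Number of bigrams = 5 - 2 + 1 = 4
  Position 0: "dr"
  Position 1: "re"
  Position 2: "ea"
  Position 3: "am"
Bigrams = "dr", "re", "ea", "am"


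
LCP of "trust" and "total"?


Word 1: "trust"
Word 2: "total"
Comparing from start:
  Pos 0: 't' == 't'
  Pos 1: 'r' != 'o' (stop)
LCP = "t" (length 1)


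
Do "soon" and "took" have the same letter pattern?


Pattern of "soon": [0, 1, 1, 2]
Pattern of "took": [0, 1, 1, 2]
Patterns match
Same pattern = Yes


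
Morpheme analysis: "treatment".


Word: "treatment"
Morphemes: treat | -ment
Each morpheme carries meaning
= 2 morphemes


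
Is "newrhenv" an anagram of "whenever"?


Word 1: "whenever" → sorted: eeehnrvw
Word 2: "newrhenv" → sorted: eehnnrvw
Same letters? eeehnrvw != eehnnrvw
Anagram = No


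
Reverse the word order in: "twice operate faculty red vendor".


Original: "twice operate faculty red vendor"
Words (1..n): twice | operate | faculty | red | vendor
Reversed (n..1): vendor | red | faculty | operate | twice
Result = "vendor red faculty operate twice"


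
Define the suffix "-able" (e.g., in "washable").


Suffix: -able
As in: washable -> wash + -able
Meaning = capable of


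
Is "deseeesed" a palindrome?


Word: "deseeesed"
Reversed: "deseeesed"
Forward == Backward? deseeesed == deseeesed
Palindrome = Yes


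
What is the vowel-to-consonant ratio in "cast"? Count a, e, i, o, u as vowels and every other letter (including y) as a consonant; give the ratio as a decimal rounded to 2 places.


Word: "cast"
Vowels (a,e,i,o,u): 1
Consonants: 3
Ratio = 1/3
= 0.33


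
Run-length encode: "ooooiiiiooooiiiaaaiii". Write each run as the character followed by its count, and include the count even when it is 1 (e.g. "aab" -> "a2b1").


String: "ooooiiiiooooiiiaaaiii"
Scanning for consecutive runs:
  'o' x 4
  'i' x 4
  'o' x 4
  'i' x 3
  'a' x 3
  'i' x 3
RLE = "o4i4o4i3a3i3"


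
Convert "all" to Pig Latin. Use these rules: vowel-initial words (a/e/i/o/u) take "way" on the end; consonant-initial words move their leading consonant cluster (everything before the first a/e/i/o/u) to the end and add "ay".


Word: "all"
Starts with vowel → add 'way'
Pig Latin = "allway"


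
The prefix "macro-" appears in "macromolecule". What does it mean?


Prefix: macro-
Example: macromolecule = macro- + molecule
Meaning = large


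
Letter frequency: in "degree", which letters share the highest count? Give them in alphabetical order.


Word: "degree"
Letter counts:
  'd': 1
  'e': 3
  'g': 1
  'r': 1
Maximum count = 3
Most frequent = 'e' (3 times each)


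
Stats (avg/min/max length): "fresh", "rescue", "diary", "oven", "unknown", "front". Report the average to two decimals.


Lengths: "fresh"=5, "rescue"=6, "diary"=5, "oven"=4, "unknown"=7, "front"=5
Sum = 32, Count = 6
Average = 32/6 = 5.33
= avg=5.33, min=4, max=7


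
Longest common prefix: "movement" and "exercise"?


Word 1: "movement"
Word 2: "exercise"
Comparing from start:
  Pos 0: 'm' != 'e' (stop)
LCP = "" (length 0)


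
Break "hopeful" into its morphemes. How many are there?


Word: "hopeful"
Morphemes: hope + -ful
Each morpheme carries meaning
= 2 morphemes


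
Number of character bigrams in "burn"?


Word: "burn" (length 4)
Number of 2-grams = length - 2 + 1 = 4 - 2 + 1
= 3


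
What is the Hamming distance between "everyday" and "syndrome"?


Comparing character by character (same length = 8):
  Pos 0: 'e' vs 's' !=
  Pos 1: 'v' vs 'y' !=
  Pos 2: 'e' vs 'n' !=
  Pos 3: 'r' vs 'd' !=
  Pos 4: 'y' vs 'r' !=
  Pos 5: 'd' vs 'o' !=
  Pos 6: 'a' vs 'm' !=
  Pos 7: 'y' vs 'e' !=
Hamming distance = 8


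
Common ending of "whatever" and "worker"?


Word 1: "whatever"
Word 2: "worker"
Comparing from end:
  Pos -1: 'r' == 'r'
  Pos -2: 'e' == 'e'
  Pos -3: 'v' != 'k' (stop)
LCS = "er" (length 2)


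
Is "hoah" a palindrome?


Word: "hoah"
Reversed: "haoh"
Forward == Backward? hoah != haoh
Palindrome = No


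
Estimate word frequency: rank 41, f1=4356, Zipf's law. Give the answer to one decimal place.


Zipf's law: f(r) = f(1) / r
f(1) = 4356
f(41) = 4356 / 41
= 106.2 occurrences


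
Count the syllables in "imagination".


Word: "imagination"
Syllable breakdown: i | mag | i | na | tion
Counting: 5 parts
= 5 syllables


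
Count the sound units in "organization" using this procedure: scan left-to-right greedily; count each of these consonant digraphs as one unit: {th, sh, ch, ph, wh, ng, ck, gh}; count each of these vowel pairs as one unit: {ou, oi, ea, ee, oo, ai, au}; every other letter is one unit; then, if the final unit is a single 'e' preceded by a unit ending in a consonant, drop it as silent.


Word: "organization" (12 letters)
Left-to-right scan:
  [1] 'o' (letter)
  [2] 'r' (letter)
  [3] 'g' (letter)
  [4] 'a' (letter)
  [5] 'n' (letter)
  [6] 'i' (letter)
  [7] 'z' (letter)
  [8] 'a' (letter)
  [9] 't' (letter)
  [10] 'i' (letter)
  [11] 'o' (letter)
  [12] 'n' (letter)
Units from scan: 12
Sound units = 12 units


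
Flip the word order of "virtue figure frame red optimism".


Original: "virtue figure frame red optimism"
Words (1..n): virtue | figure | frame | red | optimism
Reversed (n..1): optimism | red | frame | figure | virtue
Result = "optimism red frame figure virtue"


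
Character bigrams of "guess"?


Word: "guess" (length 5)
Number of bigrams = 5 - 2 + 1 = 4
  Position 0: "gu"
  Position 1: "ue"
  Position 2: "es"
  Position 3: "ss"
Bigrams = "gu", "ue", "es", "ss"


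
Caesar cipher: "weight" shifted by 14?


Word: "weight"
Shift: 14
Each letter → (letter + shift) mod 26:
  'w' (22) + 14 = 10 → 'k'
  'e' (4) + 14 = 18 → 's'
  'i' (8) + 14 = 22 → 'w'
  'g' (6) + 14 = 20 → 'u'
  'h' (7) + 14 = 21 → 'v'
  't' (19) + 14 = 7 → 'h'
Result = "kswuvh"


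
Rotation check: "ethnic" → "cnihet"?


Word: "ethnic", Candidate: "cnihet"
Method: check if candidate is substring of word+word
"ethnicethnic" contains "cnihet"? No
Is rotation = No


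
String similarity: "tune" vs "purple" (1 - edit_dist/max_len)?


Word 1: "tune" (length 4)
Word 2: "purple" (length 6)
One optimal edit sequence:
  1. substitute 't' -> 'p'  (+1)
  2. keep 'u'
  3. insert 'r'  (+1)
  4. insert 'p'  (+1)
  5. substitute 'n' -> 'l'  (+1)
  6. keep 'e'
Edit distance = 4
Max length = max(4, 6) = 6
Similarity = 1 - 4/6
= 0.3333


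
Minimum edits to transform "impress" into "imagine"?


Word 1: "impress" (length 7)
Word 2: "imagine" (length 7)
One optimal edit sequence (insert/delete/substitute each cost 1):
  1. keep 'i'
  2. keep 'm'
  3. substitute 'p' -> 'a'  (+1)
  4. substitute 'r' -> 'g'  (+1)
  5. substitute 'e' -> 'i'  (+1)
  6. substitute 's' -> 'n'  (+1)
  7. substitute 's' -> 'e'  (+1)
Total edit operations: 5
Edit distance = 5


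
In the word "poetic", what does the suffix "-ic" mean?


Suffix: -ic
As in: poetic -> poet + -ic
Meaning = relating to


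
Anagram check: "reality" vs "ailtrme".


Word 1: "reality" → sorted: aeilrty
Word 2: "ailtrme" → sorted: aeilmrt
Same letters? aeilrty != aeilmrt
Anagram = No


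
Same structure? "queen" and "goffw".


Pattern of "queen": [0, 1, 2, 2, 3]
Pattern of "goffw": [0, 1, 2, 2, 3]
Patterns match
Same pattern = Yes


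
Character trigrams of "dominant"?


Word: "dominant" (length 8)
Number of trigrams = 8 - 3 + 1 = 6
  Position 0: "dom"
  Position 1: "omi"
  Position 2: "min"
  Position 3: "ina"
  Position 4: "nan"
  Position 5: "ant"
Trigrams = "dom", "omi", "min", "ina", "nan", "ant"


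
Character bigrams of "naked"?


Word: "naked" (length 5)
Number of bigrams = 5 - 2 + 1 = 4
  Position 0: "na"
  Position 1: "ak"
  Position 2: "ke"
  Position 3: "ed"
Bigrams = "na", "ak", "ke", "ed"


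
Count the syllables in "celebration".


Word: "celebration"
Syllable breakdown: cel | e | bra | tion
Counting: 4 parts
= 4 syllables


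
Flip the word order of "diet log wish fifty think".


Original: "diet log wish fifty think"
Words (1..n): diet | log | wish | fifty | think
Reversed (n..1): think | fifty | wish | log | diet
Result = "think fifty wish log diet"


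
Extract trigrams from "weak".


Word: "weak" (length 4)
Number of trigrams = 4 - 3 + 1 = 2
  Position 0: "wea"
  Position 1: "eak"
Trigrams = "wea", "eak"


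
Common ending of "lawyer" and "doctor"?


Word 1: "lawyer"
Word 2: "doctor"
Comparing from end:
  Pos -1: 'r' == 'r'
  Pos -2: 'e' != 'o' (stop)
LCS = "r" (length 1)


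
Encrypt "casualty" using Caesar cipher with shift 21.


Word: "casualty"
Shift: 21
Each letter → (letter + shift) mod 26:
  'c' (2) + 21 = 23 → 'x'
  'a' (0) + 21 = 21 → 'v'
  's' (18) + 21 = 13 → 'n'
  'u' (20) + 21 = 15 → 'p'
  'a' (0) + 21 = 21 → 'v'
  'l' (11) + 21 = 6 → 'g'
  't' (19) + 21 = 14 → 'o'
  'y' (24) + 21 = 19 → 't'
Result = "xvnpvgot"


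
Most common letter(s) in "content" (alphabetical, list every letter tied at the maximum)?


Word: "content"
Letter counts:
  'c': 1
  'e': 1
  'n': 2
  'o': 1
  't': 2
Maximum count = 2
Most frequent = 'n', 't' (2 times each)


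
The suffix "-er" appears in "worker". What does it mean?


Suffix: -er
Example: worker (work + -er)
Meaning = one who / more


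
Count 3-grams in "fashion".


Word: "fashion" (length 7)
Number of 3-grams = length - 3 + 1 = 7 - 3 + 1
= 5


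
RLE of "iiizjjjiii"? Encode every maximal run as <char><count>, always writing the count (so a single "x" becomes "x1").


String: "iiizjjjiii"
Scanning for consecutive runs:
  'i' x 3
  'z' x 1
  'j' x 3
  'i' x 3
RLE = "i3z1j3i3"


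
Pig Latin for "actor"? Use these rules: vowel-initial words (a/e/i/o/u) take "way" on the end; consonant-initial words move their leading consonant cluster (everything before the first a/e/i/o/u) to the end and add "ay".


Word: "actor"
Starts with vowel → add 'way'
Pig Latin = "actorway"


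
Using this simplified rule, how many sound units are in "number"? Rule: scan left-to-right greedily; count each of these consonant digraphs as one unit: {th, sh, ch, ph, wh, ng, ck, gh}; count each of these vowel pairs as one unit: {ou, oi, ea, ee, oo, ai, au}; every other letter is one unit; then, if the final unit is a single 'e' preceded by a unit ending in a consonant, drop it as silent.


Word: "number" (6 letters)
Left-to-right scan:
  (1) 'n' (letter)
  (2) 'u' (letter)
  (3) 'm' (letter)
  (4) 'b' (letter)
  (5) 'e' (letter)
  (6) 'r' (letter)
Units from scan: 6
Sound units = 6 units


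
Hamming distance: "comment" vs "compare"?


Comparing character by character (same length = 7):
  Pos 0: 'c' vs 'c' =
  Pos 1: 'o' vs 'o' =
  Pos 2: 'm' vs 'm' =
  Pos 3: 'm' vs 'p' !=
  Pos 4: 'e' vs 'a' !=
  Pos 5: 'n' vs 'r' !=
  Pos 6: 't' vs 'e' !=
Hamming distance = 4


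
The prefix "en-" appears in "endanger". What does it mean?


Prefix: en-
As in: endanger -> en- + danger
Meaning = cause to / put into


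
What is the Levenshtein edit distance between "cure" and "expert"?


Word 1: "cure" (length 4)
Word 2: "expert" (length 6)
One optimal edit sequence (insert/delete/substitute each cost 1):
  1. insert 'e'  (+1)
  2. insert 'x'  (+1)
  3. substitute 'c' -> 'p'  (+1)
  4. substitute 'u' -> 'e'  (+1)
  5. keep 'r'
  6. substitute 'e' -> 't'  (+1)
Total edit operations: 5
Edit distance = 5


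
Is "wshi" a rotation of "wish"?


Word: "wish", Candidate: "wshi"
Method: check if candidate is substring of word+word
"wishwish" contains "wshi"? No
Is rotation = No


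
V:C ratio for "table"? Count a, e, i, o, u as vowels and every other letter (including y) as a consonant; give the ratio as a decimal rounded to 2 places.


Word: "table"
Vowels (a,e,i,o,u): 2
Consonants: 3
Ratio = 2/3
= 0.67


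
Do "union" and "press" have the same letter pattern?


Pattern of "union": [0, 1, 2, 3, 1]
Pattern of "press": [0, 1, 2, 3, 3]
Patterns do not match
Same pattern = No


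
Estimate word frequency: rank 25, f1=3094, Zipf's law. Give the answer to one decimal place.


Zipf's law: f(r) = f(1) / r
f(1) = 3094
f(25) = 3094 / 25
= 123.8 occurrences


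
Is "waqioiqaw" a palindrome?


Word: "waqioiqaw"
Reversed: "waqioiqaw"
Forward == Backward? waqioiqaw == waqioiqaw
Palindrome = Yes


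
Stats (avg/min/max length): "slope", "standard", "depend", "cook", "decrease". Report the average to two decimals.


Lengths: "slope"=5, "standard"=8, "depend"=6, "cook"=4, "decrease"=8
Sum = 31, Count = 5
Average = 31/5 = 6.20
= avg=6.20, min=4, max=8


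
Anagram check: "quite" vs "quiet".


Word 1: "quite" → sorted: eiqtu
Word 2: "quiet" → sorted: eiqtu
Same letters? eiqtu == eiqtu
Anagram = Yes


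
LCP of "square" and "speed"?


Word 1: "square"
Word 2: "speed"
Comparing from start:
  Pos 0: 's' == 's'
  Pos 1: 'q' != 'p' (stop)
LCP = "s" (length 1)


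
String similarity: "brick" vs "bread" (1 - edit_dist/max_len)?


Word 1: "brick" (length 5)
Word 2: "bread" (length 5)
One optimal edit sequence:
  1. keep 'b'
  2. keep 'r'
  3. substitute 'i' -> 'e'  (+1)
  4. substitute 'c' -> 'a'  (+1)
  5. substitute 'k' -> 'd'  (+1)
Edit distance = 3
Max length = max(5, 5) = 5
Similarity = 1 - 3/5
= 0.4000


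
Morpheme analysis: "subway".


Word: "subway"
Morphemes: sub- | way
Each morpheme carries meaning
= 2 morphemes


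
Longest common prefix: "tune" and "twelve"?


Word 1: "tune"
Word 2: "twelve"
Comparing from start:
  Pos 0: 't' == 't'
  Pos 1: 'u' != 'w' (stop)
LCP = "t" (length 1)


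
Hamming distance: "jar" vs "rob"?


Comparing character by character (same length = 3):
  Pos 0: 'j' vs 'r' !=
  Pos 1: 'a' vs 'o' !=
  Pos 2: 'r' vs 'b' !=
Hamming distance = 3


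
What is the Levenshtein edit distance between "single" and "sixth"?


Word 1: "single" (length 6)
Word 2: "sixth" (length 5)
One optimal edit sequence (insert/delete/substitute each cost 1):
  1. keep 's'
  2. keep 'i'
  3. delete 'n'  (+1)
  4. substitute 'g' -> 'x'  (+1)
  5. substitute 'l' -> 't'  (+1)
  6. substitute 'e' -> 'h'  (+1)
Total edit operations: 4
Edit distance = 4


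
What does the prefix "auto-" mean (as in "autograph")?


Prefix: auto-
Example: autograph (auto- + graph)
Meaning = self


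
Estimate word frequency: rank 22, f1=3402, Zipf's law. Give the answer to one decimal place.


Zipf's law: f(r) = f(1) / r
f(1) = 3402
f(22) = 3402 / 22
= 154.6 occurrences


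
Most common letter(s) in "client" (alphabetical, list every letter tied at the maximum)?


Word: "client"
Letter counts:
  'c': 1
  'e': 1
  'i': 1
  'l': 1
  'n': 1
  't': 1
Maximum count = 1
Most frequent = 'c', 'e', 'i', 'l', 'n', 't' (1 time each)


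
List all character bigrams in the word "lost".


Word: "lost" (length 4)
Number of bigrams = 4 - 2 + 1 = 3
  Position 0: "lo"
  Position 1: "os"
  Position 2: "st"
Bigrams = "lo", "os", "st"


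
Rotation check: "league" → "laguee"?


Word: "league", Candidate: "laguee"
Method: check if candidate is substring of word+word
"leagueleague" contains "laguee"? No
Is rotation = No


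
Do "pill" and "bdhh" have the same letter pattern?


Pattern of "pill": [0, 1, 2, 2]
Pattern of "bdhh": [0, 1, 2, 2]
Patterns match
Same pattern = Yes


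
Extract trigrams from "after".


Word: "after" (length 5)
Number of trigrams = 5 - 3 + 1 = 3
  Position 0: "aft"
  Position 1: "fte"
  Position 2: "ter"
Trigrams = "aft", "fte", "ter"


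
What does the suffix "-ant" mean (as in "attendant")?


Suffix: -ant
As in: attendant -> attend + -ant
Meaning = one who / that which


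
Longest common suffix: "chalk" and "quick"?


Word 1: "chalk"
Word 2: "quick"
Comparing from end:
  Pos -1: 'k' == 'k'
  Pos -2: 'l' != 'c' (stop)
LCS = "k" (length 1)


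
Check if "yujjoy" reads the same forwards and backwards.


Word: "yujjoy"
Reversed: "yojjuy"
Forward == Backward? yujjoy != yojjuy
Palindrome = No


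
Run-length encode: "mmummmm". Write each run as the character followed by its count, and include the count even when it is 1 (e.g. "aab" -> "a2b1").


String: "mmummmm"
Scanning for consecutive runs:
  'm' x 2
  'u' x 1
  'm' x 4
RLE = "m2u1m4"


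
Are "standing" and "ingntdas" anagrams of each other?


Word 1: "standing" → sorted: adginnst
Word 2: "ingntdas" → sorted: adginnst
Same letters? adginnst == adginnst
Anagram = Yes


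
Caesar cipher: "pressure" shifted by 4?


Word: "pressure"
Shift: 4
Each letter → (letter + shift) mod 26:
  'p' (15) + 4 = 19 → 't'
  'r' (17) + 4 = 21 → 'v'
  'e' (4) + 4 = 8 → 'i'
  's' (18) + 4 = 22 → 'w'
  's' (18) + 4 = 22 → 'w'
  'u' (20) + 4 = 24 → 'y'
  'r' (17) + 4 = 21 → 'v'
  'e' (4) + 4 = 8 → 'i'
Result = "tviwwyvi"


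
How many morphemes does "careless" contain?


Word: "careless"
Morphemes: care / -less
Each morpheme carries meaning
= 2 morphemes


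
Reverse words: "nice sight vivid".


Original: "nice sight vivid"
Words (1..n): nice | sight | vivid
Reversed (n..1): vivid | sight | nice
Result = "vivid sight nice"


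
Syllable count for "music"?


Word: "music"
Syllable breakdown: mu-sic
Counting: 2 parts
= 2 syllables


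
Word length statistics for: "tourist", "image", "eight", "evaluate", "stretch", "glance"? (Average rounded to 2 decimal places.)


Lengths: "tourist"=7, "image"=5, "eight"=5, "evaluate"=8, "stretch"=7, "glance"=6
Sum = 38, Count = 6
Average = 38/6 = 6.33
= avg=6.33, min=5, max=8


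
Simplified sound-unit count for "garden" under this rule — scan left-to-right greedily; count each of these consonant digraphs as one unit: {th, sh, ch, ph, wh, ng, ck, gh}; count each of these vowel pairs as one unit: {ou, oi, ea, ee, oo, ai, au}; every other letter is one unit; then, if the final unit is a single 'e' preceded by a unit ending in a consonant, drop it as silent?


Word: "garden" (6 letters)
Left-to-right scan:
  [1] 'g' (letter)
  [2] 'a' (letter)
  [3] 'r' (letter)
  [4] 'd' (letter)
  [5] 'e' (letter)
  [6] 'n' (letter)
Units from scan: 6
Sound units = 6 units


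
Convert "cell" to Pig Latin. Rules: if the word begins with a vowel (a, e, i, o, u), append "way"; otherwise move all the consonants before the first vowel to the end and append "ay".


Word: "cell"
Starts with consonant(s) → move to end, add 'ay'
Consonant cluster: "c"
Pig Latin = "ellcay"


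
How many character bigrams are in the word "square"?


Word: "square" (length 6)
Number of 2-grams = length - 2 + 1 = 6 - 2 + 1
= 5


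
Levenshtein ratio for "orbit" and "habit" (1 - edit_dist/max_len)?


Word 1: "orbit" (length 5)
Word 2: "habit" (length 5)
One optimal edit sequence:
  1. substitute 'o' -> 'h'  (+1)
  2. substitute 'r' -> 'a'  (+1)
  3. keep 'b'
  4. keep 'i'
  5. keep 't'
Edit distance = 2
Max length = max(5, 5) = 5
Similarity = 1 - 2/5
= 0.6000


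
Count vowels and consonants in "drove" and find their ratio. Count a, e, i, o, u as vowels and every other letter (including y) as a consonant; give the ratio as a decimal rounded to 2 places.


Word: "drove"
Vowels (a,e,i,o,u): 2
Consonants: 3
Ratio = 2/3
= 0.67


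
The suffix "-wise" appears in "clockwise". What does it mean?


Suffix: -wise
As in: clockwise -> clock + -wise
Meaning = in the manner of


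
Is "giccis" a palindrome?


Word: "giccis"
Reversed: "siccig"
Forward == Backward? giccis != siccig
Palindrome = No


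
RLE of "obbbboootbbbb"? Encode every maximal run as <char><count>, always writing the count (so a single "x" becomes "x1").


String: "obbbboootbbbb"
Scanning for consecutive runs:
  'o' x 1
  'b' x 4
  'o' x 3
  't' x 1
  'b' x 4
RLE = "o1b4o3t1b4"


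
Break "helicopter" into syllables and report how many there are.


Word: "helicopter"
Syllable breakdown: hel-i-cop-ter
Counting: 4 parts
= 4 syllables


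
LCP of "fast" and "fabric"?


Word 1: "fast"
Word 2: "fabric"
Comparing from start:
  Pos 0: 'f' == 'f'
  Pos 1: 'a' == 'a'
  Pos 2: 's' != 'b' (stop)
LCP = "fa" (length 2)


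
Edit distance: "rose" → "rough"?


Word 1: "rose" (length 4)
Word 2: "rough" (length 5)
One optimal edit sequence (insert/delete/substitute each cost 1):
  1. keep 'r'
  2. keep 'o'
  3. insert 'u'  (+1)
  4. substitute 's' -> 'g'  (+1)
  5. substitute 'e' -> 'h'  (+1)
Total edit operations: 3
Edit distance = 3


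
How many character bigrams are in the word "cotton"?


Word: "cotton" (length 6)
Number of 2-grams = length - 2 + 1 = 6 - 2 + 1
= 5


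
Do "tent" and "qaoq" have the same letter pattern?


Pattern of "tent": [0, 1, 2, 0]
Pattern of "qaoq": [0, 1, 2, 0]
Patterns match
Same pattern = Yes


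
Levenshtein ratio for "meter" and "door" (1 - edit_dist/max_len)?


Word 1: "meter" (length 5)
Word 2: "door" (length 4)
One optimal edit sequence:
  1. delete 'm'  (+1)
  2. substitute 'e' -> 'd'  (+1)
  3. substitute 't' -> 'o'  (+1)
  4. substitute 'e' -> 'o'  (+1)
  5. keep 'r'
Edit distance = 4
Max length = max(5, 4) = 5
Similarity = 1 - 4/5
= 0.2000


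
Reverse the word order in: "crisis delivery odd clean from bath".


Original: "crisis delivery odd clean from bath"
Words (1..n): crisis | delivery | odd | clean | from | bath
Reversed (n..1): bath | from | clean | odd | delivery | crisis
Result = "bath from clean odd delivery crisis"


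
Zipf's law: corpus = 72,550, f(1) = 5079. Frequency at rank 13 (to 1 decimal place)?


Zipf's law: f(r) = f(1) / r
f(1) = 5079
f(13) = 5079 / 13
= 390.7 occurrences


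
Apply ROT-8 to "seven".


Word: "seven"
Shift: 8
Each letter → (letter + shift) mod 26:
  's' (18) + 8 = 0 → 'a'
  'e' (4) + 8 = 12 → 'm'
  'v' (21) + 8 = 3 → 'd'
  'e' (4) + 8 = 12 → 'm'
  'n' (13) + 8 = 21 → 'v'
Result = "amdmv"


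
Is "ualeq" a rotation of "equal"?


Word: "equal", Candidate: "ualeq"
Method: check if candidate is substring of word+word
"equalequal" contains "ualeq"? Yes
Is rotation = Yes


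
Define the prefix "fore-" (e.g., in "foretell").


Prefix: fore-
Example: foretell (fore- + tell)
Meaning = before


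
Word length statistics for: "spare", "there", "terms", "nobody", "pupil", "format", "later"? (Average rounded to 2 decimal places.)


Lengths: "spare"=5, "there"=5, "terms"=5, "nobody"=6, "pupil"=5, "format"=6, "later"=5
Sum = 37, Count = 7
Average = 37/7 = 5.29
= avg=5.29, min=5, max=6


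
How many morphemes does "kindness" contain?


Word: "kindness"
Morphemes: kind + -ness
Each morpheme carries meaning
= 2 morphemes


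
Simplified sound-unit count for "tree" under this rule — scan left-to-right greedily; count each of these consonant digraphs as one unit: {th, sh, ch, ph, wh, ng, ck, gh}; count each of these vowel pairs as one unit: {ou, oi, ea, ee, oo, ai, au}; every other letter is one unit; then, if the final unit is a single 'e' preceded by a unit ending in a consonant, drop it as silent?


Word: "tree" (4 letters)
Left-to-right scan:
  [1] 't' (letter)
  [2] 'r' (letter)
  [3] 'ee' (vowel-pair)
Units from scan: 3
Sound units = 3 units


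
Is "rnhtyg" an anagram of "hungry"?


Word 1: "hungry" → sorted: ghnruy
Word 2: "rnhtyg" → sorted: ghnrty
Same letters? ghnruy != ghnrty
Anagram = No


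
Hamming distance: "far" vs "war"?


Comparing character by character (same length = 3):
  Pos 0: 'f' vs 'w' !=
  Pos 1: 'a' vs 'a' =
  Pos 2: 'r' vs 'r' =
Hamming distance = 1


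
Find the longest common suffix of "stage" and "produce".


Word 1: "stage"
Word 2: "produce"
Comparing from end:
  Pos -1: 'e' == 'e'
  Pos -2: 'g' != 'c' (stop)
LCS = "e" (length 1)


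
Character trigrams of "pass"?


Word: "pass" (length 4)
Number of trigrams = 4 - 3 + 1 = 2
  Position 0: "pas"
  Position 1: "ass"
Trigrams = "pas", "ass"


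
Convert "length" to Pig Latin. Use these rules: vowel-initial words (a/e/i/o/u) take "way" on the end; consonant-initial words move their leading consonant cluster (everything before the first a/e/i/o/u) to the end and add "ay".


Word: "length"
Starts with consonant(s) → move to end, add 'ay'
Consonant cluster: "l"
Pig Latin = "engthlay"


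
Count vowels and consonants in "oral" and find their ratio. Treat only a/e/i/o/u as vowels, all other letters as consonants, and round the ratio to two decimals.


Word: "oral"
Vowels (a,e,i,o,u): 2
Consonants: 2
Ratio = 2/2
= 1.00


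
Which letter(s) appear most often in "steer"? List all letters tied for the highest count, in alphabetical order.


Word: "steer"
Letter counts:
  'e': 2
  'r': 1
  's': 1
  't': 1
Maximum count = 2
Most frequent = 'e' (2 times each)


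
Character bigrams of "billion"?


Word: "billion" (length 7)
Number of bigrams = 7 - 2 + 1 = 6
  Position 0: "bi"
  Position 1: "il"
  Position 2: "ll"
  Position 3: "li"
  Position 4: "io"
  Position 5: "on"
Bigrams = "bi", "il", "ll", "li", "io", "on"


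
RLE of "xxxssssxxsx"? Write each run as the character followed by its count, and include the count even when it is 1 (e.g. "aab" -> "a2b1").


String: "xxxssssxxsx"
Scanning for consecutive runs:
  'x' x 3
  's' x 4
  'x' x 2
  's' x 1
  'x' x 1
RLE = "x3s4x2s1x1"


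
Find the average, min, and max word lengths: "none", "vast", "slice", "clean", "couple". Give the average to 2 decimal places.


Lengths: "none"=4, "vast"=4, "slice"=5, "clean"=5, "couple"=6
Sum = 24, Count = 5
Average = 24/5 = 4.80
= avg=4.80, min=4, max=6


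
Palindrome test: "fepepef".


Word: "fepepef"
Reversed: "fepepef"
Forward == Backward? fepepef == fepepef
Palindrome = Yes


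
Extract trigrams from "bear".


Word: "bear" (length 4)
Number of trigrams = 4 - 3 + 1 = 2
  Position 0: "bea"
  Position 1: "ear"
Trigrams = "bea", "ear"


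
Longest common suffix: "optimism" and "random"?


Word 1: "optimism"
Word 2: "random"
Comparing from end:
  Pos -1: 'm' == 'm'
  Pos -2: 's' != 'o' (stop)
LCS = "m" (length 1)


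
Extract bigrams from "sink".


Word: "sink" (length 4)
Number of bigrams = 4 - 2 + 1 = 3
  Position 0: "si"
  Position 1: "in"
  Position 2: "nk"
Bigrams = "si", "in", "nk"


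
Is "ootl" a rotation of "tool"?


Word: "tool", Candidate: "ootl"
Method: check if candidate is substring of word+word
"tooltool" contains "ootl"? No
Is rotation = No


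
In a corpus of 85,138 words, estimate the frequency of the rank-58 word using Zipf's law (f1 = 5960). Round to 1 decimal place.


Zipf's law: f(r) = f(1) / r
f(1) = 5960
f(58) = 5960 / 58
= 102.8 occurrences


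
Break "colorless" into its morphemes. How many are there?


Word: "colorless"
Morphemes: color + -less
Each morpheme carries meaning
= 2 morphemes


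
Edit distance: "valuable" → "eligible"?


Word 1: "valuable" (length 8)
Word 2: "eligible" (length 8)
One optimal edit sequence (insert/delete/substitute each cost 1):
  1. substitute 'v' -> 'e'  (+1)
  2. substitute 'a' -> 'l'  (+1)
  3. substitute 'l' -> 'i'  (+1)
  4. substitute 'u' -> 'g'  (+1)
  5. substitute 'a' -> 'i'  (+1)
  6. keep 'b'
  7. keep 'l'
  8. keep 'e'
Total edit operations: 5
Edit distance = 5


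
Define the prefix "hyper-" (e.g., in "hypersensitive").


Prefix: hyper-
Example: hypersensitive = hyper- + sensitive
Meaning = over / excessive


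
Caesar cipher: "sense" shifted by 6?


Word: "sense"
Shift: 6
Each letter → (letter + shift) mod 26:
  's' (18) + 6 = 24 → 'y'
  'e' (4) + 6 = 10 → 'k'
  'n' (13) + 6 = 19 → 't'
  's' (18) + 6 = 24 → 'y'
  'e' (4) + 6 = 10 → 'k'
Result = "yktyk"


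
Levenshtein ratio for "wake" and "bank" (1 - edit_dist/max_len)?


Word 1: "wake" (length 4)
Word 2: "bank" (length 4)
One optimal edit sequence:
  1. substitute 'w' -> 'b'  (+1)
  2. keep 'a'
  3. substitute 'k' -> 'n'  (+1)
  4. substitute 'e' -> 'k'  (+1)
Edit distance = 3
Max length = max(4, 4) = 4
Similarity = 1 - 3/4
= 0.2500


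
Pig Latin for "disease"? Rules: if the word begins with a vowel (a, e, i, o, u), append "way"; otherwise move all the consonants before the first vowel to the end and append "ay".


Word: "disease"
Starts with consonant(s) → move to end, add 'ay'
Consonant cluster: "d"
Pig Latin = "iseaseday"


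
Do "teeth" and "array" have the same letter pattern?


Pattern of "teeth": [0, 1, 1, 0, 2]
Pattern of "array": [0, 1, 1, 0, 2]
Patterns match
Same pattern = Yes


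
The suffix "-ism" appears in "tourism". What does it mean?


Suffix: -ism
Example: tourism (tour + -ism)
Meaning = belief / practice


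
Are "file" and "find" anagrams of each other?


Word 1: "file" → sorted: efil
Word 2: "find" → sorted: dfin
Same letters? efil != dfin
Anagram = No


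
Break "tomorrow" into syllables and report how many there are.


Word: "tomorrow"
Syllable breakdown: to-mor-row
Counting: 3 parts
= 3 syllables


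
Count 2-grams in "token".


Word: "token" (length 5)
Number of 2-grams = length - 2 + 1 = 5 - 2 + 1
= 4


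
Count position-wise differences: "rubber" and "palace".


Comparing character by character (same length = 6):
  Pos 0: 'r' vs 'p' !=
  Pos 1: 'u' vs 'a' !=
  Pos 2: 'b' vs 'l' !=
  Pos 3: 'b' vs 'a' !=
  Pos 4: 'e' vs 'c' !=
  Pos 5: 'r' vs 'e' !=
Hamming distance = 6


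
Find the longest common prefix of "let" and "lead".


Word 1: "let"
Word 2: "lead"
Comparing from start:
  Pos 0: 'l' == 'l'
  Pos 1: 'e' == 'e'
  Pos 2: 't' != 'a' (stop)
LCP = "le" (length 2)


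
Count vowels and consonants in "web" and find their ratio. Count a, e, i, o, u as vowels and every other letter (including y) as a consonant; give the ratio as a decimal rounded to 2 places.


Word: "web"
Vowels (a,e,i,o,u): 1
Consonants: 2
Ratio = 1/2
= 0.50


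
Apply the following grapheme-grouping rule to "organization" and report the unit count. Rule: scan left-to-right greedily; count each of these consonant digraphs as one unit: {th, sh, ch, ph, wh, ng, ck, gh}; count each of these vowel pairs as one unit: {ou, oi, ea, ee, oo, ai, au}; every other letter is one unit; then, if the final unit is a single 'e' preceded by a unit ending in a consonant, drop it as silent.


Word: "organization" (12 letters)
Left-to-right scan:
  (1) 'o' (letter)
  (2) 'r' (letter)
  (3) 'g' (letter)
  (4) 'a' (letter)
  (5) 'n' (letter)
  (6) 'i' (letter)
  (7) 'z' (letter)
  (8) 'a' (letter)
  (9) 't' (letter)
  (10) 'i' (letter)
  (11) 'o' (letter)
  (12) 'n' (letter)
Units from scan: 12
Sound units = 12 units


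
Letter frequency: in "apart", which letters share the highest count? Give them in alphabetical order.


Word: "apart"
Letter counts:
  'a': 2
  'p': 1
  'r': 1
  't': 1
Maximum count = 2
Most frequent = 'a' (2 times each)


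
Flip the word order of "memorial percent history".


Original: "memorial percent history"
Words (1..n): memorial | percent | history
Reversed (n..1): history | percent | memorial
Result = "history percent memorial"


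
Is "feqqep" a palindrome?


Word: "feqqep"
Reversed: "peqqef"
Forward == Backward? feqqep != peqqef
Palindrome = No


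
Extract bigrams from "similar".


Word: "similar" (length 7)
Number of bigrams = 7 - 2 + 1 = 6
  Position 0: "si"
  Position 1: "im"
  Position 2: "mi"
  Position 3: "il"
  Position 4: "la"
  Position 5: "ar"
Bigrams = "si", "im", "mi", "il", "la", "ar"


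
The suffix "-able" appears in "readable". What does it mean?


Suffix: -able
Example: readable = read + -able
Meaning = capable of


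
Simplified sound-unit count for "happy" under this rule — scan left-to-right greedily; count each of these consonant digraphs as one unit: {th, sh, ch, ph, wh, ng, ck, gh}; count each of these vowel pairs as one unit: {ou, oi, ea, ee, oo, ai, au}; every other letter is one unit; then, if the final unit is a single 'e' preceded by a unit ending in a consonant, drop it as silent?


Word: "happy" (5 letters)
Left-to-right scan:
  1. 'h' (letter)
  2. 'a' (letter)
  3. 'p' (letter)
  4. 'p' (letter)
  5. 'y' (letter)
Units from scan: 5
Sound units = 5 units


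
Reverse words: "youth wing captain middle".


Original: "youth wing captain middle"
Words (1..n): youth | wing | captain | middle
Reversed (n..1): middle | captain | wing | youth
Result = "middle captain wing youth"


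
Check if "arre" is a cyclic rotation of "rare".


Word: "rare", Candidate: "arre"
Method: check if candidate is substring of word+word
"rarerare" contains "arre"? No
Is rotation = No


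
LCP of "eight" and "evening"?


Word 1: "eight"
Word 2: "evening"
Comparing from start:
  Pos 0: 'e' == 'e'
  Pos 1: 'i' != 'v' (stop)
LCP = "e" (length 1)


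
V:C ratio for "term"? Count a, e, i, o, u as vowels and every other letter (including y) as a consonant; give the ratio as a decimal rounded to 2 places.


Word: "term"
Vowels (a,e,i,o,u): 1
Consonants: 3
Ratio = 1/3
= 0.33


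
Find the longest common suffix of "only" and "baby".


Word 1: "only"
Word 2: "baby"
Comparing from end:
  Pos -1: 'y' == 'y'
  Pos -2: 'l' != 'b' (stop)
LCS = "y" (length 1)


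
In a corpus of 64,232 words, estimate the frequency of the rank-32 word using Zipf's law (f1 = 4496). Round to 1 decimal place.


Zipf's law: f(r) = f(1) / r
f(1) = 4496
f(32) = 4496 / 32
= 140.5 occurrences


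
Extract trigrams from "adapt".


Word: "adapt" (length 5)
Number of trigrams = 5 - 3 + 1 = 3
  Position 0: "ada"
  Position 1: "dap"
  Position 2: "apt"
Trigrams = "ada", "dap", "apt"


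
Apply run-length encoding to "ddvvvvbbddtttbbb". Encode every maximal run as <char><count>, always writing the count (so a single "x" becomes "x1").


String: "ddvvvvbbddtttbbb"
Scanning for consecutive runs:
  'd' x 2
  'v' x 4
  'b' x 2
  'd' x 2
  't' x 3
  'b' x 3
RLE = "d2v4b2d2t3b3"


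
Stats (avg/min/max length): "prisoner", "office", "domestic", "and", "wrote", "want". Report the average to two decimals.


Lengths: "prisoner"=8, "office"=6, "domestic"=8, "and"=3, "wrote"=5, "want"=4
Sum = 34, Count = 6
Average = 34/6 = 5.67
= avg=5.67, min=3, max=8


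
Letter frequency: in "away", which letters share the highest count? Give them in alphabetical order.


Word: "away"
Letter counts:
  'a': 2
  'w': 1
  'y': 1
Maximum count = 2
Most frequent = 'a' (2 times each)
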